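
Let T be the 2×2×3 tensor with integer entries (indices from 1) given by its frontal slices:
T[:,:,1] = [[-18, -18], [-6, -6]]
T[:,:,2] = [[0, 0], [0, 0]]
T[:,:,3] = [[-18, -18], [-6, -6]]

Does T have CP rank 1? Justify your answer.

Yes

If T = a ⊗ b ⊗ c then every fibre of T is a multiple of the corresponding factor, so read the factors off the fibres through the nonzero entry T[1,1,1] = -18.
The mode-1 fibre T[:,1,1] = [-18, -6] gives a = (3, 1) (primitive direction); the mode-2 fibre T[1,:,1] = [-18, -18] gives b = (1, 1); then c[k] = T[1,1,k] / (a[1]·b[1]) = [-18, 0, -18] / 3 = (-6, 0, -6).
Expanding (3, 1) ⊗ (1, 1) ⊗ (-6, 0, -6) reproduces all 12 entries of T, so T = (3, 1) ⊗ (1, 1) ⊗ (-6, 0, -6) and rank(T) ≤ 1.
Equivalently every frontal slice T[:,:,k] is c[k] times the rank-1 matrix (3, 1) ⊗ (1, 1). So T has rank 1 (it is nonzero).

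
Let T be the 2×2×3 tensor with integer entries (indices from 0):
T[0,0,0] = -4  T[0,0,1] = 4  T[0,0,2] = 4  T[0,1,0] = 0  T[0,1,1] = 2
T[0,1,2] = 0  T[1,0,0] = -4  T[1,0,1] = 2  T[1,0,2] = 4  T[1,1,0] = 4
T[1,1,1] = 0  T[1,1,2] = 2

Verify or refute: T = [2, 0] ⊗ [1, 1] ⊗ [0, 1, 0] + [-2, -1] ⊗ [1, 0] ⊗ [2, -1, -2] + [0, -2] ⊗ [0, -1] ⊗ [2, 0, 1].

Reconstruct entry (1,0,0) from the claimed factors: Σₗ aₗ[1]bₗ[0]cₗ[0] = (0)·(1)·(0) + (-1)·(1)·(2) + (-2)·(0)·(2) = -2, but T[1,0,0] = -4. The claim is false.

No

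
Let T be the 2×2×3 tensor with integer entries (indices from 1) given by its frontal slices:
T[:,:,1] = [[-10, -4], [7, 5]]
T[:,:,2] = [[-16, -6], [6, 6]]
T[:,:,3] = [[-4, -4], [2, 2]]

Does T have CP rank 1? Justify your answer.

The mode-3 unfolding of T (rows indexed by k, columns by (i,j) = (1,1), (1,2), (2,1), (2,2)) is [[-10, -4, 7, 5], [-16, -6, 6, 6], [-4, -4, 2, 2]].
There the 3×3 minor on rows k ∈ {1, 2, 3}, columns (i,j) ∈ {(1,1), (1,2), (2,1)} is det [[-10, -4, 7], [-16, -6, 6], [-4, -4, 2]] = 128 ≠ 0, so this unfolding has rank ≥ 3; CP rank is at least every unfolding rank, so rank(T) ≥ 3.
In particular rank(T) ≥ 3 > 1, so T is not rank-1.

No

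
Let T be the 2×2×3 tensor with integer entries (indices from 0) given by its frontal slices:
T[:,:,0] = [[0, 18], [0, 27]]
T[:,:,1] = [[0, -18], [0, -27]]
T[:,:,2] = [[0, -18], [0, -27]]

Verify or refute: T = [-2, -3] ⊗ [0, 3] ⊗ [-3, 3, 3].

Reconstruct entrywise from the claimed factors. For example, T[0,1,2] = -18 and Σₗ aₗ[0]bₗ[1]cₗ[2] = (-2)·(3)·(3) = -18; checking all 12 entries, every one matches. The claim holds.

Yes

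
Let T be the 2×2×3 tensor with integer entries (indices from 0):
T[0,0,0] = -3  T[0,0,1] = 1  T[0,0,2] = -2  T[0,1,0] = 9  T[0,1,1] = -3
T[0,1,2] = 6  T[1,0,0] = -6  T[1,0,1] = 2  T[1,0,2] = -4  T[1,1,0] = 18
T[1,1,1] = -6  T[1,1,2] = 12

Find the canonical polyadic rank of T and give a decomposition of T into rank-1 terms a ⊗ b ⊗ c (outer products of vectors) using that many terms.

Lower bound: T ≠ 0 (e.g. T[0,0,0] = -3), so rank(T) ≥ 1.
Upper bound: if T = a ⊗ b ⊗ c then every fibre of T is a multiple of the corresponding factor, so read the factors off the fibres through the nonzero entry T[0,0,0] = -3.
The mode-1 fibre T[:,0,0] = [-3, -6] gives a = [1, 2] (primitive direction); the mode-2 fibre T[0,:,0] = [-3, 9] gives b = [1, -3]; then c[k] = T[0,0,k] / (a[0]·b[0]) = [-3, 1, -2] / 1 = [-3, 1, -2].
Expanding [1, 2] ⊗ [1, -3] ⊗ [-3, 1, -2] reproduces all 12 entries of T, so T = [1, 2] ⊗ [1, -3] ⊗ [-3, 1, -2] and rank(T) ≤ 1.
These bounds meet, so rank(T) = 1.
Check entry T[0,1,1] = -3: (1)·(-3)·(1) = -3.

rank(T) = 1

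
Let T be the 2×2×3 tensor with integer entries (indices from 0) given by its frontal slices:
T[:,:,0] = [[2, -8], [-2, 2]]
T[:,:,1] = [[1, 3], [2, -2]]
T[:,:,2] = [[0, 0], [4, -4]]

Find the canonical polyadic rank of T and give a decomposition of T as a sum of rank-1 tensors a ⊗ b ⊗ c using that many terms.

Lower bound: the mode-3 unfolding of T (rows indexed by k, columns by (i,j) = (0,0), (0,1), (1,0), (1,1)) is [[2, -8, -2, 2], [1, 3, 2, -2], [0, 0, 4, -4]].
There the 3×3 minor on rows k ∈ {0, 1, 2}, columns (i,j) ∈ {(0,0), (0,1), (1,0)} is det [[2, -8, -2], [1, 3, 2], [0, 0, 4]] = 56 ≠ 0, so this unfolding has rank ≥ 3; CP rank is at least every unfolding rank, so rank(T) ≥ 3. (Flattening ranks never certify an upper bound on CP rank; for that we must actually write T with 3 rank-1 terms.)
Upper bound: T is a sum of 3 rank-1 terms, T = [1, -2] ⊗ [1, -1] ⊗ [1, -1, -2] + [1, 0] ⊗ [0, 1] ⊗ [-8, 0, -4] + [1, 0] ⊗ [1, 1] ⊗ [1, 2, 2] (one valid choice — decompositions are not unique — normalised so each a, b is primitive with positive first nonzero entry; check it by expanding all entries), so rank(T) ≤ 3.
These bounds meet, so rank(T) = 3.
Check entry T[0,1,2] = 0: (1)·(-1)·(-2) + (1)·(1)·(-4) + (1)·(1)·(2) = 0.

rank(T) = 3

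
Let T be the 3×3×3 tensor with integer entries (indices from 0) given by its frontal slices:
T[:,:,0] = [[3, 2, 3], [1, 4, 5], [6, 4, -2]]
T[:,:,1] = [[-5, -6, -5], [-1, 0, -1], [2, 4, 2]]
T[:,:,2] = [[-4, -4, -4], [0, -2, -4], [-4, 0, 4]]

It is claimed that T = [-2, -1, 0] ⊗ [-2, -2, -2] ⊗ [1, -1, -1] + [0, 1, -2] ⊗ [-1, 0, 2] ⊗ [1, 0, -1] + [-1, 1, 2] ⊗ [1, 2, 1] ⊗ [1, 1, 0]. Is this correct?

No

Reconstruct entry (1,0,0) from the claimed factors: Σₗ aₗ[1]bₗ[0]cₗ[0] = (-1)·(-2)·(1) + (1)·(-1)·(1) + (1)·(1)·(1) = 2, but T[1,0,0] = 1. The claim is false.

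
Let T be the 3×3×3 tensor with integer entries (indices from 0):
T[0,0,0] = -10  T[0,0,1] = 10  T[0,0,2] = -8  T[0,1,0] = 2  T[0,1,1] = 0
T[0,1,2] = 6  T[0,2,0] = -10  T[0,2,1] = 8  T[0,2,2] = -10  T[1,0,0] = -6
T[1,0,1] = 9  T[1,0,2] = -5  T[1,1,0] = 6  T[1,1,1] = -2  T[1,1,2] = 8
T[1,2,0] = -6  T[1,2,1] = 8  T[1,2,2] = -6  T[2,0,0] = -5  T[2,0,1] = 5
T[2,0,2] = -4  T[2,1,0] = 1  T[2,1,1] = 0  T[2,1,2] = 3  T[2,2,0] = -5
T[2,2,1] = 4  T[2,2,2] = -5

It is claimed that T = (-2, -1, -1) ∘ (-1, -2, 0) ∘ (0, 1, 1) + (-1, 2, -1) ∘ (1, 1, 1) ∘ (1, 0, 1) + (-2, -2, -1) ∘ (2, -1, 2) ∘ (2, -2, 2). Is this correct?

No

Reconstruct entry (0,0,0) from the claimed factors: Σₗ aₗ[0]bₗ[0]cₗ[0] = (-2)·(-1)·(0) + (-1)·(1)·(1) + (-2)·(2)·(2) = -9, but T[0,0,0] = -10. The claim is false.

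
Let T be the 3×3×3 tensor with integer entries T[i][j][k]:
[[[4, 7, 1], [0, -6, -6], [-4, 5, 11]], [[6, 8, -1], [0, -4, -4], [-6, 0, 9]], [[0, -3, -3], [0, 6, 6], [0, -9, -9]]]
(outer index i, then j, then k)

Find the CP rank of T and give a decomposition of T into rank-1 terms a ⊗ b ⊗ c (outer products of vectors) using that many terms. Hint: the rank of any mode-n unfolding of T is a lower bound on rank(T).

Lower bound: the mode-1 unfolding of T (rows indexed by i, columns by (j,k) = (0,0), (0,1), (0,2), (1,0), (1,1), (1,2), (2,0), (2,1), (2,2)) is [[4, 7, 1, 0, -6, -6, -4, 5, 11], [6, 8, -1, 0, -4, -4, -6, 0, 9], [0, -3, -3, 0, 6, 6, 0, -9, -9]].
There the 2×2 minor on rows i ∈ {0, 1}, columns (j,k) ∈ {(0,0), (0,1)} is det [[4, 7], [6, 8]] = -10 ≠ 0, so this unfolding has rank ≥ 2; CP rank is at least every unfolding rank, so rank(T) ≥ 2. (This is only a lower bound: in general the CP rank may exceed every unfolding rank, so we still need to exhibit 2 rank-1 terms summing to T.)
Upper bound — finding two terms. Write S_k = T[:,:,k] for the frontal slices: S₀ = [[4, 0, -4], [6, 0, -6], [0, 0, 0]], S₁ = [[7, -6, 5], [8, -4, 0], [-3, 6, -9]], S₂ = [[1, -6, 11], [-1, -4, 9], [-3, 6, -9]].
If T = a₁ ⊗ b₁ ⊗ c₁ + a₂ ⊗ b₂ ⊗ c₂ then each S_k = c₁[k]·a₁b₁ᵀ + c₂[k]·a₂b₂ᵀ. S₀ and S₁ are linearly independent, so a₁b₁ᵀ and a₂b₂ᵀ must span the same plane of matrices: they are the rank-1 matrices of the form x·S₀ + y·S₁.
The 2×2 minor of x·S₀ + y·S₁ on rows {0,1}, columns {0,1} is 20·xy + 20·y² = 20·(y)(x + y), vanishing at (x:y) = (1:0) and (1:-1).
M₁ = S₀ = [[4, 0, -4], [6, 0, -6], [0, 0, 0]] = 2·[2, 3, 0][1, 0, -1]ᵀ and M₂ = S₀ − S₁ = [[-3, 6, -9], [-2, 4, -6], [3, -6, 9]] = −[3, 2, -3][1, -2, 3]ᵀ, so take a₁ = [2, 3, 0], b₁ = [1, 0, -1], a₂ = [3, 2, -3], b₂ = [1, -2, 3].
Each slice is an integer combination of E₁ = a₁b₁ᵀ and E₂ = a₂b₂ᵀ: S₀ = 2·E₁, S₁ = 2·E₁ + E₂, S₂ = −E₁ + E₂; reading off coefficients, c₁ = [2, 2, -1] and c₂ = [0, 1, 1].
Hence T = [2, 3, 0] ⊗ [1, 0, -1] ⊗ [2, 2, -1] + [3, 2, -3] ⊗ [1, -2, 3] ⊗ [0, 1, 1], so rank(T) ≤ 2.
These bounds meet, so rank(T) = 2.

rank(T) = 2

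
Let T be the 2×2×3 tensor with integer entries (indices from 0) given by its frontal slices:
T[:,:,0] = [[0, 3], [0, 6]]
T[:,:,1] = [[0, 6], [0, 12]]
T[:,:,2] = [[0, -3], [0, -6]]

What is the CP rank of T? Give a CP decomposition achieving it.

rank(T) = 1

Lower bound: T ≠ 0 (e.g. T[0,1,0] = 3), so rank(T) ≥ 1.
Upper bound: if T = a ⊗ b ⊗ c then every fibre of T is a multiple of the corresponding factor, so read the factors off the fibres through the nonzero entry T[0,1,0] = 3.
The mode-1 fibre T[:,1,0] = [3, 6] gives a = [1, 2] (primitive direction); the mode-2 fibre T[0,:,0] = [0, 3] gives b = [0, 1]; then c[k] = T[0,1,k] / (a[0]·b[1]) = [3, 6, -3] / 1 = [3, 6, -3].
Expanding [1, 2] ⊗ [0, 1] ⊗ [3, 6, -3] reproduces all 12 entries of T, so T = [1, 2] ⊗ [0, 1] ⊗ [3, 6, -3] and rank(T) ≤ 1.
These bounds meet, so rank(T) = 1.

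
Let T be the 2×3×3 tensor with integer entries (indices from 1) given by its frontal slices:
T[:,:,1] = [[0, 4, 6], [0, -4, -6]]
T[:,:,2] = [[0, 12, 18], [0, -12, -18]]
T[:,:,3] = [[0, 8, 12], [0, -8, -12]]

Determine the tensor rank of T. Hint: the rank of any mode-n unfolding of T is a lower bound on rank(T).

Lower bound: T ≠ 0 (e.g. T[1,2,1] = 4), so rank(T) ≥ 1.
Upper bound: if T = a (x) b (x) c then every fibre of T is a multiple of the corresponding factor, so read the factors off the fibres through the nonzero entry T[1,2,1] = 4.
The mode-1 fibre T[:,2,1] = [4, -4] gives a = [1, -1] (primitive direction); the mode-2 fibre T[1,:,1] = [0, 4, 6] gives b = [0, 2, 3]; then c[k] = T[1,2,k] / (a[1]·b[2]) = [4, 12, 8] / 2 = [2, 6, 4].
Expanding [1, -1] (x) [0, 2, 3] (x) [2, 6, 4] reproduces all 18 entries of T, so T = [1, -1] (x) [0, 2, 3] (x) [2, 6, 4] and rank(T) ≤ 1.
These bounds meet, so rank(T) = 1.
Check entry T[1,1,3] = 0: (1)·(0)·(4) = 0.

1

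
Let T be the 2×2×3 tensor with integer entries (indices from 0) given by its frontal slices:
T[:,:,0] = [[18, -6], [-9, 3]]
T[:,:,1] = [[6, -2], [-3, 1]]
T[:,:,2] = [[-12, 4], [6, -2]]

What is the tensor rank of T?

Lower bound: T ≠ 0 (e.g. T[0,0,0] = 18), so rank(T) ≥ 1.
Upper bound: if T = a (x) b (x) c then every fibre of T is a multiple of the corresponding factor, so read the factors off the fibres through the nonzero entry T[0,0,0] = 18.
The mode-1 fibre T[:,0,0] = [18, -9] gives a = [2, -1] (primitive direction); the mode-2 fibre T[0,:,0] = [18, -6] gives b = [3, -1]; then c[k] = T[0,0,k] / (a[0]·b[0]) = [18, 6, -12] / 6 = [3, 1, -2].
Expanding [2, -1] (x) [3, -1] (x) [3, 1, -2] reproduces all 12 entries of T, so T = [2, -1] (x) [3, -1] (x) [3, 1, -2] and rank(T) ≤ 1.
These bounds meet, so rank(T) = 1.

1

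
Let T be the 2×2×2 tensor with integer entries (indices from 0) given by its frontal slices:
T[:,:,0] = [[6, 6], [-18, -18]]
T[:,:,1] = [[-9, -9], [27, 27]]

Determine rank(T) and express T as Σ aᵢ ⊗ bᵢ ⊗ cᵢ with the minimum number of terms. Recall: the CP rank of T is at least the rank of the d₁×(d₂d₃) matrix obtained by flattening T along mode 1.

Lower bound: T ≠ 0 (e.g. T[0,0,0] = 6), so rank(T) ≥ 1.
Upper bound: the mode-1 fibre T[:,0,0] = [6, -18] gives a = [1, -3] (primitive direction); the mode-2 fibre T[0,:,0] = [6, 6] gives b = [1, 1]; then c[k] = T[0,0,k] / (a[0]·b[0]) = [6, -9] / 1 = [6, -9].
Expanding [1, -3] ⊗ [1, 1] ⊗ [6, -9] reproduces all 8 entries of T, so T = [1, -3] ⊗ [1, 1] ⊗ [6, -9] and rank(T) ≤ 1.
These bounds meet, so rank(T) = 1.

rank(T) = 1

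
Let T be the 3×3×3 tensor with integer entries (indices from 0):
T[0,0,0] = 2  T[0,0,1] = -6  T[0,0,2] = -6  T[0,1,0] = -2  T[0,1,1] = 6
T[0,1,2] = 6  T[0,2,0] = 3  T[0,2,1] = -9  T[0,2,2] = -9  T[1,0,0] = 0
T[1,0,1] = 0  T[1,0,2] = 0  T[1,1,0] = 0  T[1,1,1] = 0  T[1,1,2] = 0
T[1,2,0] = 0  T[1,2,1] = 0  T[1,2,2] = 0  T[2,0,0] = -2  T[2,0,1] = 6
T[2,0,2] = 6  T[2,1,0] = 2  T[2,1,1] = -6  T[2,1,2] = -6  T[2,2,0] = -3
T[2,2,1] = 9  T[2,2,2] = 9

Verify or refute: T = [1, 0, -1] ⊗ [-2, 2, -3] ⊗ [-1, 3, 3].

Yes

Reconstruct entrywise from the claimed factors. For example, T[1,1,0] = 0 and Σₗ aₗ[1]bₗ[1]cₗ[0] = (0)·(2)·(-1) = 0; checking all 27 entries, every one matches. The claim holds.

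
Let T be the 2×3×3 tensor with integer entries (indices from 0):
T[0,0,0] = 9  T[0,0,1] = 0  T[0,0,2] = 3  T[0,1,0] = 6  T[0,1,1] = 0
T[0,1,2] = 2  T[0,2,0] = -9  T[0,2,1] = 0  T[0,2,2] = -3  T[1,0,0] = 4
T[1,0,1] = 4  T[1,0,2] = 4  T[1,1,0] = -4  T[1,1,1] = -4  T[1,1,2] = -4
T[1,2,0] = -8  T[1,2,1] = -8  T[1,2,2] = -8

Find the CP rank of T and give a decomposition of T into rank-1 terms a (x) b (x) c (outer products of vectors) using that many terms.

Lower bound: the mode-2 unfolding of T (rows indexed by j, columns by (i,k) = (0,0), (0,1), (0,2), (1,0), (1,1), (1,2)) is [[9, 0, 3, 4, 4, 4], [6, 0, 2, -4, -4, -4], [-9, 0, -3, -8, -8, -8]].
There the 2×2 minor on rows j ∈ {0, 1}, columns (i,k) ∈ {(0,0), (1,0)} is det [[9, 4], [6, -4]] = -60 ≠ 0, so this unfolding has rank ≥ 2; CP rank is at least every unfolding rank, so rank(T) ≥ 2. (Unfolding ranks only ever bound the CP rank from below — rank(T) can be strictly larger than all of them — so the matching upper bound has to come from an explicit 2-term decomposition.)
Upper bound — finding two terms. Write S_k = T[:,:,k] for the frontal slices: S₀ = [[9, 6, -9], [4, -4, -8]], S₁ = [[0, 0, 0], [4, -4, -8]], S₂ = [[3, 2, -3], [4, -4, -8]].
If T = a₁ (x) b₁ (x) c₁ + a₂ (x) b₂ (x) c₂ then each S_k = c₁[k]·a₁b₁ᵀ + c₂[k]·a₂b₂ᵀ. S₀ and S₁ are linearly independent, so a₁b₁ᵀ and a₂b₂ᵀ must span the same plane of matrices: they are the rank-1 matrices of the form x·S₀ + y·S₁.
The 2×2 minor of x·S₀ + y·S₁ on rows {0,1}, columns {0,1} is −60·x² − 60·xy = (-60)·(x + y)(x), vanishing at (x:y) = (1:-1) and (0:1).
M₁ = S₀ − S₁ = [[9, 6, -9], [0, 0, 0]] = 3·[1, 0][3, 2, -3]ᵀ and M₂ = S₁ = [[0, 0, 0], [4, -4, -8]] = 4·[0, 1][1, -1, -2]ᵀ, so take a₁ = [1, 0], b₁ = [3, 2, -3], a₂ = [0, 1], b₂ = [1, -1, -2].
Each slice is an integer combination of E₁ = a₁b₁ᵀ and E₂ = a₂b₂ᵀ: S₀ = 3·E₁ + 4·E₂, S₁ = 4·E₂, S₂ = E₁ + 4·E₂; reading off coefficients, c₁ = [3, 0, 1] and c₂ = [4, 4, 4].
Hence T = [1, 0] (x) [3, 2, -3] (x) [3, 0, 1] + [0, 1] (x) [1, -1, -2] (x) [4, 4, 4], so rank(T) ≤ 2.
These bounds meet, so rank(T) = 2.

rank(T) = 2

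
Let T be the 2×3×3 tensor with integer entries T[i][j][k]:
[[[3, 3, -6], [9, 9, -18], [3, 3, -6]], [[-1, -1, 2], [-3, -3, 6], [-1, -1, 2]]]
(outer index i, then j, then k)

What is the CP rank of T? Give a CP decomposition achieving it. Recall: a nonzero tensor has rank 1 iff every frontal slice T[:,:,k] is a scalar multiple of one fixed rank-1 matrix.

rank(T) = 1

Lower bound: T ≠ 0 (e.g. T[0,0,0] = 3), so rank(T) ≥ 1.
Upper bound: if T = a ⊗ b ⊗ c then every fibre of T is a multiple of the corresponding factor, so read the factors off the fibres through the nonzero entry T[0,0,0] = 3.
The mode-1 fibre T[:,0,0] = [3, -1] gives a = [3, -1] (primitive direction); the mode-2 fibre T[0,:,0] = [3, 9, 3] gives b = [1, 3, 1]; then c[k] = T[0,0,k] / (a[0]·b[0]) = [3, 3, -6] / 3 = [1, 1, -2].
Expanding [3, -1] ⊗ [1, 3, 1] ⊗ [1, 1, -2] reproduces all 18 entries of T, so T = [3, -1] ⊗ [1, 3, 1] ⊗ [1, 1, -2] and rank(T) ≤ 1.
These bounds meet, so rank(T) = 1.
Check entry T[1,0,2] = 2: (-1)·(1)·(-2) = 2.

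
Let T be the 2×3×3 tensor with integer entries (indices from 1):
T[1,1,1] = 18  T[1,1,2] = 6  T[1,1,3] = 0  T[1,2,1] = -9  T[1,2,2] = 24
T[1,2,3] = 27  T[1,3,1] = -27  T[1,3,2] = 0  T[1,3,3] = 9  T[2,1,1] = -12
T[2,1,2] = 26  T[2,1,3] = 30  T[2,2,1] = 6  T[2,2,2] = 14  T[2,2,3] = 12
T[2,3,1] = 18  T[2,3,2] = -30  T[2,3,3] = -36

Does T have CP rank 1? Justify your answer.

No

The mode-2 unfolding of T (rows indexed by j, columns by (i,k) = (1,1), (1,2), (1,3), (2,1), (2,2), (2,3)) is [[18, 6, 0, -12, 26, 30], [-9, 24, 27, 6, 14, 12], [-27, 0, 9, 18, -30, -36]].
There the 2×2 minor on rows j ∈ {1, 2}, columns (i,k) ∈ {(1,1), (1,2)} is det [[18, 6], [-9, 24]] = 486 ≠ 0, so this unfolding has rank ≥ 2; CP rank is at least every unfolding rank, so rank(T) ≥ 2.
In particular rank(T) ≥ 2 > 1, so T is not rank-1.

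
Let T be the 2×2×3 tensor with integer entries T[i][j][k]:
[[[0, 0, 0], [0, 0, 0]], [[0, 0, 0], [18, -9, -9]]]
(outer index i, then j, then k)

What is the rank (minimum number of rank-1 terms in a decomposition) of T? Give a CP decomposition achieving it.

rank(T) = 1

Lower bound: T ≠ 0 (e.g. T[1,1,0] = 18), so rank(T) ≥ 1.
Upper bound: if T = a ⊗ b ⊗ c then every fibre of T is a multiple of the corresponding factor, so read the factors off the fibres through the nonzero entry T[1,1,0] = 18.
The mode-1 fibre T[:,1,0] = [0, 18] gives a = [0, 1] (primitive direction); the mode-2 fibre T[1,:,0] = [0, 18] gives b = [0, 1]; then c[k] = T[1,1,k] / (a[1]·b[1]) = [18, -9, -9] / 1 = [18, -9, -9].
Expanding [0, 1] ⊗ [0, 1] ⊗ [18, -9, -9] reproduces all 12 entries of T, so T = [0, 1] ⊗ [0, 1] ⊗ [18, -9, -9] and rank(T) ≤ 1.
These bounds meet, so rank(T) = 1.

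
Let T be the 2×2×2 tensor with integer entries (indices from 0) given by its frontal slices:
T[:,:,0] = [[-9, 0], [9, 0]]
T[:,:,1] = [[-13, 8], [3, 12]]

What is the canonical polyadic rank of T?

2

Lower bound: the mode-3 unfolding of T (rows indexed by k, columns by (i,j) = (0,0), (0,1), (1,0), (1,1)) is [[-9, 0, 9, 0], [-13, 8, 3, 12]].
There the 2×2 minor on rows k ∈ {0, 1}, columns (i,j) ∈ {(0,0), (0,1)} is det [[-9, 0], [-13, 8]] = -72 ≠ 0, so this unfolding has rank ≥ 2; CP rank is at least every unfolding rank, so rank(T) ≥ 2. (Flattening ranks never certify an upper bound on CP rank; for that we must actually write T with 2 rank-1 terms.)
Upper bound — finding two terms. Write S_k = T[:,:,k] for the frontal slices: S₀ = [[-9, 0], [9, 0]], S₁ = [[-13, 8], [3, 12]].
If T = a₁ ⊗ b₁ ⊗ c₁ + a₂ ⊗ b₂ ⊗ c₂ then each S_k = c₁[k]·a₁b₁ᵀ + c₂[k]·a₂b₂ᵀ. S₀ and S₁ are linearly independent, so a₁b₁ᵀ and a₂b₂ᵀ must span the same plane of matrices: they are the rank-1 matrices of the form x·S₀ + y·S₁.
det(x·S₀ + y·S₁) is −180·xy − 180·y² = (-180)·(y)(x + y), vanishing at (x:y) = (1:0) and (1:-1).
M₁ = S₀ = [[-9, 0], [9, 0]] = (-9)·(1, -1)(1, 0)ᵀ and M₂ = S₀ − S₁ = [[4, -8], [6, -12]] = 2·(2, 3)(1, -2)ᵀ, so take a₁ = (1, -1), b₁ = (1, 0), a₂ = (2, 3), b₂ = (1, -2).
Each slice is an integer combination of E₁ = a₁b₁ᵀ and E₂ = a₂b₂ᵀ: S₀ = −9·E₁, S₁ = −9·E₁ − 2·E₂; reading off coefficients, c₁ = (-9, -9) and c₂ = (0, -2).
Hence T = (1, -1) ⊗ (1, 0) ⊗ (-9, -9) + (2, 3) ⊗ (1, -2) ⊗ (0, -2), so rank(T) ≤ 2.
These bounds meet, so rank(T) = 2.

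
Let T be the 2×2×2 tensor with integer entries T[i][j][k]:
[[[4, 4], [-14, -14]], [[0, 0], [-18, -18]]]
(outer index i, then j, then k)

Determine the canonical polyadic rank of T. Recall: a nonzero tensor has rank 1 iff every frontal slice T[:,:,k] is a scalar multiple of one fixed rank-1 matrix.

2

Lower bound: the mode-2 unfolding of T (rows indexed by j, columns by (i,k) = (0,0), (0,1), (1,0), (1,1)) is [[4, 4, 0, 0], [-14, -14, -18, -18]].
There the 2×2 minor on rows j ∈ {0, 1}, columns (i,k) ∈ {(0,0), (1,0)} is det [[4, 0], [-14, -18]] = -72 ≠ 0, so this unfolding has rank ≥ 2; CP rank is at least every unfolding rank, so rank(T) ≥ 2. (Flattening ranks never certify an upper bound on CP rank; for that we must actually write T with 2 rank-1 terms.)
Upper bound — finding two terms. Every mode-3 slice of T is a multiple of one matrix: T[:,:,k] = c[k]·M with c = (1, 1) and M = [[4, -14], [0, -18]] (rows indexed by i, columns by j). So it suffices to write M as a sum of two rank-1 matrices.
Splitting M by its rows (i = 0, 1), M = (1, 0)(4, -14)ᵀ + (0, 1)(0, -18)ᵀ.
Hence T = (1, 0) ⊗ (4, -14) ⊗ (1, 1) + (0, 1) ⊗ (0, -18) ⊗ (1, 1), so rank(T) ≤ 2.
These bounds meet, so rank(T) = 2.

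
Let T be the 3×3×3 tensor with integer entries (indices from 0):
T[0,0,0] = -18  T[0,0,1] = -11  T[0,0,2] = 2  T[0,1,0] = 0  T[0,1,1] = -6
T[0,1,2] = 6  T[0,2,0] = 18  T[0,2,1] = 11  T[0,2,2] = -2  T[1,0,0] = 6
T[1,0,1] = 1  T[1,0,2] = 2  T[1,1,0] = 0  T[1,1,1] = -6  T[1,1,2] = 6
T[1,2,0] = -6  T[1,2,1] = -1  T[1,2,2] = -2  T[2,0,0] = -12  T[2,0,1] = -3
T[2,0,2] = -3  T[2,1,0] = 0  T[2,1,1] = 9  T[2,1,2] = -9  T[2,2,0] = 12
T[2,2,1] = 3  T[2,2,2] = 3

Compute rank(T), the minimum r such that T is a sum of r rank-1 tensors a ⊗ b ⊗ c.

2

Lower bound: in the mode-1 unfolding of T (rows indexed by i, columns by (j,k)) the 2×2 minor on rows i ∈ {0, 1}, columns (j,k) ∈ {(0,0), (0,1)} is det [[-18, -11], [6, 1]] = 48 ≠ 0, so that unfolding has rank ≥ 2 and hence rank(T) ≥ 2 (CP rank is at least every unfolding rank, though it can be larger).
Upper bound: with S_k = T[:,:,k], the two rank-1 terms a₁b₁ᵀ, a₂b₂ᵀ are the rank-1 members of the pencil x·S₀ + y·S₁.
The 2×2 minor of x·S₀ + y·S₁ on rows {0,1}, columns {0,1} is 144·xy + 72·y² = 72·(y)(2·x + y), vanishing at (x:y) = (1:0) and (1:-2).
M₁ = S₀ = [[-18, 0, 18], [6, 0, -6], [-12, 0, 12]] = (-6)·[3, -1, 2][1, 0, -1]ᵀ and M₂ = S₀ − 2·S₁ = [[4, 12, -4], [4, 12, -4], [-6, -18, 6]] = 2·[2, 2, -3][1, 3, -1]ᵀ, so take a₁ = [3, -1, 2], b₁ = [1, 0, -1], a₂ = [2, 2, -3], b₂ = [1, 3, -1].
Each slice is an integer combination of E₁ = a₁b₁ᵀ and E₂ = a₂b₂ᵀ: S₀ = −6·E₁, S₁ = −3·E₁ − E₂, S₂ = E₂; reading off coefficients, c₁ = [-6, -3, 0] and c₂ = [0, -1, 1].
Hence T = [3, -1, 2] ⊗ [1, 0, -1] ⊗ [-6, -3, 0] + [2, 2, -3] ⊗ [1, 3, -1] ⊗ [0, -1, 1], so rank(T) ≤ 2.
These bounds meet, so rank(T) = 2.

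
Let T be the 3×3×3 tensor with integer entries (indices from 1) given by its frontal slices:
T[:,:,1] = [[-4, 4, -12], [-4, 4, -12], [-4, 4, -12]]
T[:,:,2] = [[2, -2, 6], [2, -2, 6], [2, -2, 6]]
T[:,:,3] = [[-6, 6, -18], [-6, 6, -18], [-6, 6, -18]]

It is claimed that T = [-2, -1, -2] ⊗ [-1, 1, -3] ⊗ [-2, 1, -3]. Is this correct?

Reconstruct entry (2,1,1) from the claimed factors: Σₗ aₗ[2]bₗ[1]cₗ[1] = (-1)·(-1)·(-2) = -2, but T[2,1,1] = -4. The claim is false.

No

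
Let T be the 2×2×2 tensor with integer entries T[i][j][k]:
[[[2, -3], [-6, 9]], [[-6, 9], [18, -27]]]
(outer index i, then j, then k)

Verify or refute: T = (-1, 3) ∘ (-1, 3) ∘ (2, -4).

Reconstruct entry (0,0,1) from the claimed factors: Σₗ aₗ[0]bₗ[0]cₗ[1] = (-1)·(-1)·(-4) = -4, but T[0,0,1] = -3. The claim is false.

No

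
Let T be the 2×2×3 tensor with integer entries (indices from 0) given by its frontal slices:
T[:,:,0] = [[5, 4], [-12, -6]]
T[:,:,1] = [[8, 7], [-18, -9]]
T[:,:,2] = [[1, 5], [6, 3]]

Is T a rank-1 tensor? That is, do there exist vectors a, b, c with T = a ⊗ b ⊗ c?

The mode-1 unfolding of T (rows indexed by i, columns by (j,k) = (0,0), (0,1), (0,2), (1,0), (1,1), (1,2)) is [[5, 8, 1, 4, 7, 5], [-12, -18, 6, -6, -9, 3]].
There the 2×2 minor on rows i ∈ {0, 1}, columns (j,k) ∈ {(0,0), (0,1)} is det [[5, 8], [-12, -18]] = 6 ≠ 0, so this unfolding has rank ≥ 2; CP rank is at least every unfolding rank, so rank(T) ≥ 2.
In particular rank(T) ≥ 2 > 1, so T is not rank-1.

No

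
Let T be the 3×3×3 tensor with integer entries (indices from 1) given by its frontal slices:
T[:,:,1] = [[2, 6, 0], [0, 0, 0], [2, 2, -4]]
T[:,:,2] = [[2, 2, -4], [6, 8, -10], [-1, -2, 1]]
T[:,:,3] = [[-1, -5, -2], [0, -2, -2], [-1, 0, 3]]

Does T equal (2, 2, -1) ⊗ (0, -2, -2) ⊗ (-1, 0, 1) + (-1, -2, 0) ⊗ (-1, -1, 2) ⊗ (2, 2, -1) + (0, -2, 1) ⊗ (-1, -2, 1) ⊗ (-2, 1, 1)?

Reconstruct entrywise from the claimed factors. For example, T[1,2,3] = -5 and Σₗ aₗ[1]bₗ[2]cₗ[3] = (2)·(-2)·(1) + (-1)·(-1)·(-1) + (0)·(-2)·(1) = -5; checking all 27 entries, every one matches. The claim holds.

Yes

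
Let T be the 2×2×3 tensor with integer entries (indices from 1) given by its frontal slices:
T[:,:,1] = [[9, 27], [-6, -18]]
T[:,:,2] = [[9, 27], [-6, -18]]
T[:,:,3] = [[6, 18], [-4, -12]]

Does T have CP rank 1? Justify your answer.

If T = a ⊗ b ⊗ c then every fibre of T is a multiple of the corresponding factor, so read the factors off the fibres through the nonzero entry T[1,1,1] = 9.
The mode-1 fibre T[:,1,1] = [9, -6] gives a = [3, -2] (primitive direction); the mode-2 fibre T[1,:,1] = [9, 27] gives b = [1, 3]; then c[k] = T[1,1,k] / (a[1]·b[1]) = [9, 9, 6] / 3 = [3, 3, 2].
Expanding [3, -2] ⊗ [1, 3] ⊗ [3, 3, 2] reproduces all 12 entries of T, so T = [3, -2] ⊗ [1, 3] ⊗ [3, 3, 2] and rank(T) ≤ 1.
Equivalently every frontal slice T[:,:,k] is c[k] times the rank-1 matrix [3, -2] ⊗ [1, 3]. So T has rank 1 (it is nonzero).

Yes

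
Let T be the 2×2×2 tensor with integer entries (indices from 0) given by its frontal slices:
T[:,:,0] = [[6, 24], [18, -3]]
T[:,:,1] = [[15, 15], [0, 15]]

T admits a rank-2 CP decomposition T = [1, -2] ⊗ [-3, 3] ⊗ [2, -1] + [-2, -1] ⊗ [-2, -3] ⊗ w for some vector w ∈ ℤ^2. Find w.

Subtract the known terms from T to get the rank-1 residual R = [-2, -1] ⊗ [-2, -3] ⊗ w, so R[i,j,k] = a[i]·b[j]·w[k]. Pick indices with nonzero a[0]·b[0] = (-2)·(-2) = 4. Only the fibre through (0,0,·) is needed: R[0,0,:] = T[0,0,:] − Σₗ aₗ[0]bₗ[0]cₗ = [6, 15] − (1)·(-3)·[2, -1] = [12, 12]. Then w[k] = R[0,0,k] / 4 for each k, giving w = [12, 12] / 4 = [3, 3].

w = [3, 3]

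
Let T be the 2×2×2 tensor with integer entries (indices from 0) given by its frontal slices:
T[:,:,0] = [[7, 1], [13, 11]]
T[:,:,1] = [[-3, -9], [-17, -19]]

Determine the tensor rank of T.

2

Lower bound: the mode-2 unfolding of T (rows indexed by j, columns by (i,k) = (0,0), (0,1), (1,0), (1,1)) is [[7, -3, 13, -17], [1, -9, 11, -19]].
There the 2×2 minor on rows j ∈ {0, 1}, columns (i,k) ∈ {(0,0), (0,1)} is det [[7, -3], [1, -9]] = -60 ≠ 0, so this unfolding has rank ≥ 2; CP rank is at least every unfolding rank, so rank(T) ≥ 2. (Flattening ranks never certify an upper bound on CP rank; for that we must actually write T with 2 rank-1 terms.)
Upper bound — finding two terms. Write S_k = T[:,:,k] for the frontal slices: S₀ = [[7, 1], [13, 11]], S₁ = [[-3, -9], [-17, -19]].
If T = a₁ ⊗ b₁ ⊗ c₁ + a₂ ⊗ b₂ ⊗ c₂ then each S_k = c₁[k]·a₁b₁ᵀ + c₂[k]·a₂b₂ᵀ. S₀ and S₁ are linearly independent, so a₁b₁ᵀ and a₂b₂ᵀ must span the same plane of matrices: they are the rank-1 matrices of the form x·S₀ + y·S₁.
det(x·S₀ + y·S₁) is 64·x² − 32·xy − 96·y² = 32·(2·x − 3·y)(x + y), vanishing at (x:y) = (3:2) and (1:-1).
M₁ = 3·S₀ + 2·S₁ = [[15, -15], [5, -5]] = 5·[3, 1][1, -1]ᵀ and M₂ = S₀ − S₁ = [[10, 10], [30, 30]] = 10·[1, 3][1, 1]ᵀ, so take a₁ = [3, 1], b₁ = [1, -1], a₂ = [1, 3], b₂ = [1, 1].
Each slice is an integer combination of E₁ = a₁b₁ᵀ and E₂ = a₂b₂ᵀ: S₀ = E₁ + 4·E₂, S₁ = E₁ − 6·E₂; reading off coefficients, c₁ = [1, 1] and c₂ = [4, -6].
Hence T = [3, 1] ⊗ [1, -1] ⊗ [1, 1] + [1, 3] ⊗ [1, 1] ⊗ [4, -6], so rank(T) ≤ 2.
These bounds meet, so rank(T) = 2.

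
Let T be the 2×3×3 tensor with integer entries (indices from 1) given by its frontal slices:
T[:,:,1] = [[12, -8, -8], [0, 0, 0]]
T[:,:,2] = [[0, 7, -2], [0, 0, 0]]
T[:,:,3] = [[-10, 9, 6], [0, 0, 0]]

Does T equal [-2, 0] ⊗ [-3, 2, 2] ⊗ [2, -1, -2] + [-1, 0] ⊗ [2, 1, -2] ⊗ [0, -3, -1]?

Reconstruct entrywise from the claimed factors. For example, T[2,3,1] = 0 and Σₗ aₗ[2]bₗ[3]cₗ[1] = (0)·(2)·(2) + (0)·(-2)·(0) = 0; checking all 18 entries, every one matches. The claim holds.

Yes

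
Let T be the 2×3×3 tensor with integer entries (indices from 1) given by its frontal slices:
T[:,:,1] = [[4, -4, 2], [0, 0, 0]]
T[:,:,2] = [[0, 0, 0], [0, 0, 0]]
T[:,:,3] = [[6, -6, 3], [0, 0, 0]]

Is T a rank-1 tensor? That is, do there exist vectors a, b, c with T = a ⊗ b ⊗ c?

Yes

The mode-1 fibre T[:,1,1] = [4, 0] gives a = [1, 0] (primitive direction); the mode-2 fibre T[1,:,1] = [4, -4, 2] gives b = [2, -2, 1]; then c[k] = T[1,1,k] / (a[1]·b[1]) = [4, 0, 6] / 2 = [2, 0, 3].
Expanding [1, 0] ⊗ [2, -2, 1] ⊗ [2, 0, 3] reproduces all 18 entries of T, so T = [1, 0] ⊗ [2, -2, 1] ⊗ [2, 0, 3] and rank(T) ≤ 1.
Equivalently every frontal slice T[:,:,k] is c[k] times the rank-1 matrix [1, 0] ⊗ [2, -2, 1]. So T has rank 1 (it is nonzero).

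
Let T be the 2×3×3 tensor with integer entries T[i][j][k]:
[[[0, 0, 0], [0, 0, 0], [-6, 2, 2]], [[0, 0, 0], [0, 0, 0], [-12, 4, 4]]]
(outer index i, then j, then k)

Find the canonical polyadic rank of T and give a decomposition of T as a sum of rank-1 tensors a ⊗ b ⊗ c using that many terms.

rank(T) = 1

Lower bound: T ≠ 0 (e.g. T[0,2,0] = -6), so rank(T) ≥ 1.
Upper bound: the mode-1 fibre T[:,2,0] = [-6, -12] gives a = [1, 2] (primitive direction); the mode-2 fibre T[0,:,0] = [0, 0, -6] gives b = [0, 0, 1]; then c[k] = T[0,2,k] / (a[0]·b[2]) = [-6, 2, 2] / 1 = [-6, 2, 2].
Expanding [1, 2] ⊗ [0, 0, 1] ⊗ [-6, 2, 2] reproduces all 18 entries of T, so T = [1, 2] ⊗ [0, 0, 1] ⊗ [-6, 2, 2] and rank(T) ≤ 1.
These bounds meet, so rank(T) = 1.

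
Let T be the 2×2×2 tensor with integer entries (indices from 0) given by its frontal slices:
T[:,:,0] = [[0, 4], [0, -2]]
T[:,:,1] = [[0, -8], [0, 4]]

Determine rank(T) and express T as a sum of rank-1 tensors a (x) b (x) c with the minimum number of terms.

Lower bound: T ≠ 0 (e.g. T[0,1,0] = 4), so rank(T) ≥ 1.
Upper bound: if T = a (x) b (x) c then every fibre of T is a multiple of the corresponding factor, so read the factors off the fibres through the nonzero entry T[0,1,0] = 4.
The mode-1 fibre T[:,1,0] = [4, -2] gives a = [2, -1] (primitive direction); the mode-2 fibre T[0,:,0] = [0, 4] gives b = [0, 1]; then c[k] = T[0,1,k] / (a[0]·b[1]) = [4, -8] / 2 = [2, -4].
Expanding [2, -1] (x) [0, 1] (x) [2, -4] reproduces all 8 entries of T, so T = [2, -1] (x) [0, 1] (x) [2, -4] and rank(T) ≤ 1.
These bounds meet, so rank(T) = 1.

rank(T) = 1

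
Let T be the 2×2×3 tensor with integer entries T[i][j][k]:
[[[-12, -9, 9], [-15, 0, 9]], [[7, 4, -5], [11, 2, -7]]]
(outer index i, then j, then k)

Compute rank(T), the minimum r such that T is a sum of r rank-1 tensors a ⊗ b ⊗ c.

Lower bound: the mode-2 unfolding of T (rows indexed by j, columns by (i,k) = (0,0), (0,1), (0,2), (1,0), (1,1), (1,2)) is [[-12, -9, 9, 7, 4, -5], [-15, 0, 9, 11, 2, -7]].
There the 2×2 minor on rows j ∈ {0, 1}, columns (i,k) ∈ {(0,0), (0,1)} is det [[-12, -9], [-15, 0]] = -135 ≠ 0, so this unfolding has rank ≥ 2; CP rank is at least every unfolding rank, so rank(T) ≥ 2. (Flattening ranks never certify an upper bound on CP rank; for that we must actually write T with 2 rank-1 terms.)
Upper bound — finding two terms. Write S_k = T[:,:,k] for the frontal slices: S₀ = [[-12, -15], [7, 11]], S₁ = [[-9, 0], [4, 2]], S₂ = [[9, 9], [-5, -7]].
If T = a₁ ⊗ b₁ ⊗ c₁ + a₂ ⊗ b₂ ⊗ c₂ then each S_k = c₁[k]·a₁b₁ᵀ + c₂[k]·a₂b₂ᵀ. S₀ and S₁ are linearly independent, so a₁b₁ᵀ and a₂b₂ᵀ must span the same plane of matrices: they are the rank-1 matrices of the form x·S₀ + y·S₁.
det(x·S₀ + y·S₁) is −27·x² − 63·xy − 18·y² = (-9)·(x + 2·y)(3·x + y), vanishing at (x:y) = (2:-1) and (1:-3).
M₁ = 2·S₀ − S₁ = [[-15, -30], [10, 20]] = (-5)·[3, -2][1, 2]ᵀ and M₂ = S₀ − 3·S₁ = [[15, -15], [-5, 5]] = 5·[3, -1][1, -1]ᵀ, so take a₁ = [3, -2], b₁ = [1, 2], a₂ = [3, -1], b₂ = [1, -1].
Each slice is an integer combination of E₁ = a₁b₁ᵀ and E₂ = a₂b₂ᵀ: S₀ = −3·E₁ − E₂, S₁ = −E₁ − 2·E₂, S₂ = 2·E₁ + E₂; reading off coefficients, c₁ = [-3, -1, 2] and c₂ = [-1, -2, 1].
Hence T = [3, -2] ⊗ [1, 2] ⊗ [-3, -1, 2] + [3, -1] ⊗ [1, -1] ⊗ [-1, -2, 1], so rank(T) ≤ 2.
These bounds meet, so rank(T) = 2.

2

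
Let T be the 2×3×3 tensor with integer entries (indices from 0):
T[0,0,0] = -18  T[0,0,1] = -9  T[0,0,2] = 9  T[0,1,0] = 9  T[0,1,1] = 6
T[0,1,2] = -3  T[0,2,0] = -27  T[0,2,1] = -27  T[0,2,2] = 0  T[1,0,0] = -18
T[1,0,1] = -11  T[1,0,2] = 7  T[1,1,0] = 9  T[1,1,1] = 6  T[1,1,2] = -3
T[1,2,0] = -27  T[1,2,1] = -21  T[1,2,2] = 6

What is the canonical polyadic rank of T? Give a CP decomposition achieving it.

Lower bound: the mode-3 unfolding of T (rows indexed by k, columns by (i,j) = (0,0), (0,1), (0,2), (1,0), (1,1), (1,2)) is [[-18, 9, -27, -18, 9, -27], [-9, 6, -27, -11, 6, -21], [9, -3, 0, 7, -3, 6]].
There the 2×2 minor on rows k ∈ {0, 1}, columns (i,j) ∈ {(0,0), (0,1)} is det [[-18, 9], [-9, 6]] = -27 ≠ 0, so this unfolding has rank ≥ 2; CP rank is at least every unfolding rank, so rank(T) ≥ 2. (Flattening ranks never certify an upper bound on CP rank; for that we must actually write T with 2 rank-1 terms.)
Upper bound — finding two terms. Write S_k = T[:,:,k] for the frontal slices: S₀ = [[-18, 9, -27], [-18, 9, -27]], S₁ = [[-9, 6, -27], [-11, 6, -21]], S₂ = [[9, -3, 0], [7, -3, 6]].
If T = a₁ ⊗ b₁ ⊗ c₁ + a₂ ⊗ b₂ ⊗ c₂ then each S_k = c₁[k]·a₁b₁ᵀ + c₂[k]·a₂b₂ᵀ. S₀ and S₁ are linearly independent, so a₁b₁ᵀ and a₂b₂ᵀ must span the same plane of matrices: they are the rank-1 matrices of the form x·S₀ + y·S₁.
The 2×2 minor of x·S₀ + y·S₁ on rows {0,1}, columns {0,1} is 18·xy + 12·y² = 6·(3·x + 2·y)(y), vanishing at (x:y) = (2:-3) and (1:0).
M₁ = 2·S₀ − 3·S₁ = [[-9, 0, 27], [-3, 0, 9]] = (-3)·[3, 1][1, 0, -3]ᵀ and M₂ = S₀ = [[-18, 9, -27], [-18, 9, -27]] = (-9)·[1, 1][2, -1, 3]ᵀ, so take a₁ = [3, 1], b₁ = [1, 0, -3], a₂ = [1, 1], b₂ = [2, -1, 3].
Each slice is an integer combination of E₁ = a₁b₁ᵀ and E₂ = a₂b₂ᵀ: S₀ = −9·E₂, S₁ = E₁ − 6·E₂, S₂ = E₁ + 3·E₂; reading off coefficients, c₁ = [0, 1, 1] and c₂ = [-9, -6, 3].
Hence T = [3, 1] ⊗ [1, 0, -3] ⊗ [0, 1, 1] + [1, 1] ⊗ [2, -1, 3] ⊗ [-9, -6, 3], so rank(T) ≤ 2.
These bounds meet, so rank(T) = 2.
Check entry T[1,0,2] = 7: (1)·(1)·(1) + (1)·(2)·(3) = 7.

rank(T) = 2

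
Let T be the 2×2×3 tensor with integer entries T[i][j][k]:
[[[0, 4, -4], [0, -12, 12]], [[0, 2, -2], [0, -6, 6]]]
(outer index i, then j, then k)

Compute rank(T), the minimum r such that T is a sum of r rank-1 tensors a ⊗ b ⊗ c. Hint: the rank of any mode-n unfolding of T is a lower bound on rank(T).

1

Lower bound: T ≠ 0 (e.g. T[0,0,1] = 4), so rank(T) ≥ 1.
Upper bound: if T = a ⊗ b ⊗ c then every fibre of T is a multiple of the corresponding factor, so read the factors off the fibres through the nonzero entry T[0,0,1] = 4.
The mode-1 fibre T[:,0,1] = [4, 2] gives a = [2, 1] (primitive direction); the mode-2 fibre T[0,:,1] = [4, -12] gives b = [1, -3]; then c[k] = T[0,0,k] / (a[0]·b[0]) = [0, 4, -4] / 2 = [0, 2, -2].
Expanding [2, 1] ⊗ [1, -3] ⊗ [0, 2, -2] reproduces all 12 entries of T, so T = [2, 1] ⊗ [1, -3] ⊗ [0, 2, -2] and rank(T) ≤ 1.
These bounds meet, so rank(T) = 1.
Check entry T[1,1,1] = -6: (1)·(-3)·(2) = -6.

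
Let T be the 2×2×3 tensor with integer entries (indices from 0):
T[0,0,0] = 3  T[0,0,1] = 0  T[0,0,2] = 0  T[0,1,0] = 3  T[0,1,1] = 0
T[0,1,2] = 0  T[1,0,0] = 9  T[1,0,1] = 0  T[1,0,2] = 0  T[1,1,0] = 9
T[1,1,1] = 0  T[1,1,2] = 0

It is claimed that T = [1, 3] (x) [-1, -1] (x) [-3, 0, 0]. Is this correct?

Yes

Reconstruct entrywise from the claimed factors. For example, T[0,0,1] = 0 and Σₗ aₗ[0]bₗ[0]cₗ[1] = (1)·(-1)·(0) = 0; checking all 12 entries, every one matches. The claim holds.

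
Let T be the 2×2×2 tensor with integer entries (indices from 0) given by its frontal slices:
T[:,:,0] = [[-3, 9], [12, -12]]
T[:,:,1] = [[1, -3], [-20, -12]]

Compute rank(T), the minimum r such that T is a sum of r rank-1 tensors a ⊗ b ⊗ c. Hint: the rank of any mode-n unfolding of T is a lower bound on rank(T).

2

Lower bound: the mode-2 unfolding of T (rows indexed by j, columns by (i,k) = (0,0), (0,1), (1,0), (1,1)) is [[-3, 1, 12, -20], [9, -3, -12, -12]].
There the 2×2 minor on rows j ∈ {0, 1}, columns (i,k) ∈ {(0,0), (1,0)} is det [[-3, 12], [9, -12]] = -72 ≠ 0, so this unfolding has rank ≥ 2; CP rank is at least every unfolding rank, so rank(T) ≥ 2. (Unfolding ranks only ever bound the CP rank from below — rank(T) can be strictly larger than all of them — so the matching upper bound has to come from an explicit 2-term decomposition.)
Upper bound — finding two terms. Write S_k = T[:,:,k] for the frontal slices: S₀ = [[-3, 9], [12, -12]], S₁ = [[1, -3], [-20, -12]].
If T = a₁ ⊗ b₁ ⊗ c₁ + a₂ ⊗ b₂ ⊗ c₂ then each S_k = c₁[k]·a₁b₁ᵀ + c₂[k]·a₂b₂ᵀ. S₀ and S₁ are linearly independent, so a₁b₁ᵀ and a₂b₂ᵀ must span the same plane of matrices: they are the rank-1 matrices of the form x·S₀ + y·S₁.
det(x·S₀ + y·S₁) is −72·x² + 240·xy − 72·y² = (-24)·(x − 3·y)(3·x − y), vanishing at (x:y) = (3:1) and (1:3).
M₁ = 3·S₀ + S₁ = [[-8, 24], [16, -48]] = (-8)·[1, -2][1, -3]ᵀ and M₂ = S₀ + 3·S₁ = [[0, 0], [-48, -48]] = (-48)·[0, 1][1, 1]ᵀ, so take a₁ = [1, -2], b₁ = [1, -3], a₂ = [0, 1], b₂ = [1, 1].
Each slice is an integer combination of E₁ = a₁b₁ᵀ and E₂ = a₂b₂ᵀ: S₀ = −3·E₁ + 6·E₂, S₁ = E₁ − 18·E₂; reading off coefficients, c₁ = [-3, 1] and c₂ = [6, -18].
Hence T = [1, -2] ⊗ [1, -3] ⊗ [-3, 1] + [0, 1] ⊗ [1, 1] ⊗ [6, -18], so rank(T) ≤ 2.
These bounds meet, so rank(T) = 2.
Check entry T[0,1,1] = -3: (1)·(-3)·(1) + (0)·(1)·(-18) = -3.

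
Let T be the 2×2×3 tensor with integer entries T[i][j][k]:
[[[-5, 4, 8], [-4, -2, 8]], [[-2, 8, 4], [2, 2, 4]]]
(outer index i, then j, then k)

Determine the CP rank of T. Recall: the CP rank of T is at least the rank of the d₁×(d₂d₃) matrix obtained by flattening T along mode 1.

3

Lower bound: the mode-3 unfolding of T (rows indexed by k, columns by (i,j) = (0,0), (0,1), (1,0), (1,1)) is [[-5, -4, -2, 2], [4, -2, 8, 2], [8, 8, 4, 4]].
There the 3×3 minor on rows k ∈ {0, 1, 2}, columns (i,j) ∈ {(0,0), (0,1), (1,0)} is det [[-5, -4, -2], [4, -2, 8], [8, 8, 4]] = 72 ≠ 0, so this unfolding has rank ≥ 3; CP rank is at least every unfolding rank, so rank(T) ≥ 3. (This is only a lower bound: in general the CP rank may exceed every unfolding rank, so we still need to exhibit 3 rank-1 terms summing to T.)
Upper bound: T is a sum of 3 rank-1 terms, T = [1, -2] ⊗ [1, 2] ⊗ [-1, -1, 1] + [1, 1] ⊗ [2, 1] ⊗ [-2, 2, 4] + [1, 2] ⊗ [1, -2] ⊗ [0, 1, -1] (written with every a and b primitive with positive leading entry and the scale carried by c; CP decompositions are not unique, and this one is verified by expanding entrywise), so rank(T) ≤ 3.
These bounds meet, so rank(T) = 3.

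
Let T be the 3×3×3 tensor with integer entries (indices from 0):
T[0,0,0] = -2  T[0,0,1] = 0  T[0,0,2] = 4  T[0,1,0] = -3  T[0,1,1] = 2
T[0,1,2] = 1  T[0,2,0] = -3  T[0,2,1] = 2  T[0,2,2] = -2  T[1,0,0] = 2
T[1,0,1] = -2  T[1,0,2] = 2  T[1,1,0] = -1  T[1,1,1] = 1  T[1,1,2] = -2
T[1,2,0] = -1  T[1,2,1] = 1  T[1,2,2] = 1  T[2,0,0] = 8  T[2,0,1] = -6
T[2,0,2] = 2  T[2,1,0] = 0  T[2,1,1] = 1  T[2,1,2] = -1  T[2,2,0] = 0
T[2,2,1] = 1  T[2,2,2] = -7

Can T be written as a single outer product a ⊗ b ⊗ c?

No

The mode-3 unfolding of T (rows indexed by k, columns by (i,j) = (0,0), (0,1), (0,2), (1,0), (1,1), (1,2), (2,0), (2,1), (2,2)) is [[-2, -3, -3, 2, -1, -1, 8, 0, 0], [0, 2, 2, -2, 1, 1, -6, 1, 1], [4, 1, -2, 2, -2, 1, 2, -1, -7]].
There the 3×3 minor on rows k ∈ {0, 1, 2}, columns (i,j) ∈ {(0,0), (0,1), (0,2)} is det [[-2, -3, -3], [0, 2, 2], [4, 1, -2]] = 12 ≠ 0, so this unfolding has rank ≥ 3; CP rank is at least every unfolding rank, so rank(T) ≥ 3.
In particular rank(T) ≥ 3 > 1, so T is not rank-1.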